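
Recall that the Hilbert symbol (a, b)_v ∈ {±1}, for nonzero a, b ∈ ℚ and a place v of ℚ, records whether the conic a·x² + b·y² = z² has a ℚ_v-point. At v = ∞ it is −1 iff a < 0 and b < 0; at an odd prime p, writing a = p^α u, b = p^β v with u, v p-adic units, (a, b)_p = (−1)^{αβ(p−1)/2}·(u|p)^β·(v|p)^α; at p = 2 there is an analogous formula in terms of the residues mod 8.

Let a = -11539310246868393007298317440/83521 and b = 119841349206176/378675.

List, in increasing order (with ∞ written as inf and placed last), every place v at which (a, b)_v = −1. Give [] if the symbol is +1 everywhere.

[2, 3, 5, 13]

(a, b) ≡ (-7410, 4862) mod (ℚ^×)²; places V = {2, 3, 5, 11, 13, 17, 19, 41, 53, ∞}.
(a,b)_41: α=4, u≡28; β=2, v≡38 (mod 41); (28|41)=-1, (38|41)=-1; sign (−1)^0·-1^2·-1^4 = +1.
(a,b)_53: α=0, u≡37; β=2, v≡34 (mod 53); (37|53)=+1, (34|53)=-1; sign (−1)^0·+1^2·-1^0 = +1.
(a,b)_13: α=9, u≡8; β=3, v≡10 (mod 13); (8|13)=-1, (10|13)=+1; sign (−1)^0·-1^3·+1^9 = -1.
(a,b)_5: α=1, u≡2; β=-2, v≡3 (mod 5); (2|5)=-1, (3|5)=-1; sign (−1)^0·-1^-2·-1^1 = -1.
(a,b)_11: α=0, u≡9; β=-1, v≡8 (mod 11); (9|11)=+1, (8|11)=-1; sign (−1)^0·+1^-1·-1^0 = +1.
(a,b)_17: α=-4, u≡8; β=-1, v≡7 (mod 17); (8|17)=+1, (7|17)=-1; sign (−1)^0·+1^-1·-1^-4 = +1.
(a,b)_∞: sgn(-7410)=−, sgn(4862)=+, so +1.
(a,b)_3: α=5, u≡2; β=-4, v≡2 (mod 3); (2|3)=-1, (2|3)=-1; sign (−1)^0·-1^-4·-1^5 = -1.
(a,b)_19: α=5, u≡17; β=2, v≡5 (mod 19); (17|19)=+1, (5|19)=+1; sign (−1)^0·+1^2·+1^5 = +1.
(a,b)_2: α=7, β=5; u≡7, v≡7 (mod 8); ε(u)ε(v)=1·1, αω(v)=7·0, βω(u)=5·0; sum ≡ 1  ⇒  -1.
Ram(-7410, 4862) = {2, 3, 5, 13}; no ℚ_2-point on the conic.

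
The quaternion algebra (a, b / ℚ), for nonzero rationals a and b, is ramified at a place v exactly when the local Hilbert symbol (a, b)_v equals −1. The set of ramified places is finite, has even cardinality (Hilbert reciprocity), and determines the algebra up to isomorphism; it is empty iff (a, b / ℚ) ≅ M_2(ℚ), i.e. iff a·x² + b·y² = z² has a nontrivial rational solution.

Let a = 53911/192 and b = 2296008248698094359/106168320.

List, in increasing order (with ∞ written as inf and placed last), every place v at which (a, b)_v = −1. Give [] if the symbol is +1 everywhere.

[3, 5, 11, 41]

Mod squares: a ≡ 957, b ≡ 112955. Check v ∈ {∞, 2, 3, 5, 11, 13, 17, 19, 29, 41}.
v=2: v_2(a)=-6, v_2(b)=-18; units ≡ 5, 3 (mod 8); ε·ε+αω+βω = 0·1+-6·1+-18·1 ≡ 0  ⇒  (a,b)_2 = +1.
v=29: a=29^1·(≡5), b=29^3·(≡4) mod 29; (5|29)=+1, (4|29)=+1; (−1)^{1·3·14}·(+1)^3·(+1)^1 = +1.
v=5: a=5^0·(≡3), b=5^-1·(≡1) mod 5; (3|5)=-1, (1|5)=+1; (−1)^{0·-1·2}·(-1)^-1·(+1)^0 = -1.
v=19: a=19^0·(≡4), b=19^1·(≡11) mod 19; (4|19)=+1, (11|19)=+1; (−1)^{0·1·9}·(+1)^1·(+1)^0 = +1.
v=11: a=11^1·(≡10), b=11^4·(≡10) mod 11; (10|11)=-1, (10|11)=-1; (−1)^{1·4·5}·(-1)^4·(-1)^1 = -1.
v=17: a=17^0·(≡11), b=17^2·(≡11) mod 17; (11|17)=-1, (11|17)=-1; (−1)^{0·2·8}·(-1)^2·(-1)^0 = +1.
v=13: a=13^2·(≡2), b=13^4·(≡11) mod 13; (2|13)=-1, (11|13)=-1; (−1)^{2·4·6}·(-1)^4·(-1)^2 = +1.
v=41: a=41^0·(≡35), b=41^1·(≡36) mod 41; (35|41)=-1, (36|41)=+1; (−1)^{0·1·20}·(-1)^1·(+1)^0 = -1.
v=3: a=3^-1·(≡1), b=3^-4·(≡2) mod 3; (1|3)=+1, (2|3)=-1; (−1)^{-1·-4·1}·(+1)^-4·(-1)^-1 = -1.
v=∞: 957 > 0 and 112955 > 0  ⇒  (a,b)_∞ = +1.
Ram(957, 112955) = {3, 5, 11, 41}; no ℚ_3-point on the conic.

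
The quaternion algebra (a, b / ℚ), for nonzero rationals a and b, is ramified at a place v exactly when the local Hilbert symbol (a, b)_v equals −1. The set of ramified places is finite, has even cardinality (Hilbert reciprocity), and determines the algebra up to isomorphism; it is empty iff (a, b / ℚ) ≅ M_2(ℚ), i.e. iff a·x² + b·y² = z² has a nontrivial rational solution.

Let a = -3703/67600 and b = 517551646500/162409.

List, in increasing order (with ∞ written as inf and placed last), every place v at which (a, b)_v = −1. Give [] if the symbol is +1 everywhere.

[5, 17]

(a, b) ≡ (-7, 2465) mod (ℚ^×)²; places V = {2, 3, 5, 7, 13, 17, 23, 29, 31, ∞}.
(a,b)_17: α=0, u≡11; β=1, v≡15 (mod 17); (11|17)=-1, (15|17)=+1; sign (−1)^0·-1^1·+1^0 = -1.
(a,b)_5: α=-2, u≡3; β=3, v≡3 (mod 5); (3|5)=-1, (3|5)=-1; sign (−1)^0·-1^3·-1^-2 = -1.
(a,b)_3: α=0, u≡2; β=4, v≡2 (mod 3); (2|3)=-1, (2|3)=-1; sign (−1)^0·-1^4·-1^0 = +1.
(a,b)_23: α=2, u≡13; β=2, v≡8 (mod 23); (13|23)=+1, (8|23)=+1; sign (−1)^0·+1^2·+1^2 = +1.
(a,b)_29: α=0, u≡9; β=1, v≡10 (mod 29); (9|29)=+1, (10|29)=-1; sign (−1)^0·+1^1·-1^0 = +1.
(a,b)_7: α=1, u≡3; β=2, v≡2 (mod 7); (3|7)=-1, (2|7)=+1; sign (−1)^0·-1^2·+1^1 = +1.
(a,b)_31: α=0, u≡21; β=-2, v≡16 (mod 31); (21|31)=-1, (16|31)=+1; sign (−1)^0·-1^-2·+1^0 = +1.
(a,b)_13: α=-2, u≡8; β=-2, v≡8 (mod 13); (8|13)=-1, (8|13)=-1; sign (−1)^0·-1^-2·-1^-2 = +1.
(a,b)_∞: sgn(-7)=−, sgn(2465)=+, so +1.
(a,b)_2: α=-4, β=2; u≡1, v≡1 (mod 8); ε(u)ε(v)=0·0, αω(v)=-4·0, βω(u)=2·0; sum ≡ 0  ⇒  +1.
|Ram(-7, 2465)| = 2, even; anisotropic at {5, 17}.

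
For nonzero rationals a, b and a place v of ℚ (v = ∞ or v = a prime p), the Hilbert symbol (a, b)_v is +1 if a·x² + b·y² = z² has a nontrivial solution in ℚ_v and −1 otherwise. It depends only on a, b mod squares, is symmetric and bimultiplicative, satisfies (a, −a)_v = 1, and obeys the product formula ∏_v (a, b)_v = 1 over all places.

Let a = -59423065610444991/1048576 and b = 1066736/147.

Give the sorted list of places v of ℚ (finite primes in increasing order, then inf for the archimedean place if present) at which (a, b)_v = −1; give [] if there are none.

[3, 13, 19, 23]

Mod squares: a ≡ -8671, b ≡ 1653. Check v ∈ {∞, 2, 3, 7, 11, 13, 19, 23, 29}.
v=11: a=11^0·(≡7), b=11^2·(≡4) mod 11; (7|11)=-1, (4|11)=+1; (−1)^{0·2·5}·(-1)^2·(+1)^0 = +1.
v=23: a=23^1·(≡17), b=23^0·(≡20) mod 23; (17|23)=-1, (20|23)=-1; (−1)^{1·0·11}·(-1)^0·(-1)^1 = -1.
v=2: v_2(a)=-20, v_2(b)=4; units ≡ 1, 5 (mod 8); ε·ε+αω+βω = 0·0+-20·1+4·0 ≡ 0  ⇒  (a,b)_2 = +1.
v=3: a=3^18·(≡2), b=3^-1·(≡2) mod 3; (2|3)=-1, (2|3)=-1; (−1)^{18·-1·1}·(-1)^-1·(-1)^18 = -1.
v=19: a=19^2·(≡14), b=19^1·(≡4) mod 19; (14|19)=-1, (4|19)=+1; (−1)^{2·1·9}·(-1)^1·(+1)^2 = -1.
v=7: a=7^2·(≡2), b=7^-2·(≡2) mod 7; (2|7)=+1, (2|7)=+1; (−1)^{2·-2·3}·(+1)^-2·(+1)^2 = +1.
v=13: a=13^1·(≡9), b=13^0·(≡2) mod 13; (9|13)=+1, (2|13)=-1; (−1)^{1·0·6}·(+1)^0·(-1)^1 = -1.
v=∞: -8671 < 0 and 1653 > 0  ⇒  (a,b)_∞ = +1.
v=29: a=29^1·(≡20), b=29^1·(≡6) mod 29; (20|29)=+1, (6|29)=+1; (−1)^{1·1·14}·(+1)^1·(+1)^1 = +1.
|Ram(-8671, 1653)| = 4, even; anisotropic at {3, 13, 19, 23}.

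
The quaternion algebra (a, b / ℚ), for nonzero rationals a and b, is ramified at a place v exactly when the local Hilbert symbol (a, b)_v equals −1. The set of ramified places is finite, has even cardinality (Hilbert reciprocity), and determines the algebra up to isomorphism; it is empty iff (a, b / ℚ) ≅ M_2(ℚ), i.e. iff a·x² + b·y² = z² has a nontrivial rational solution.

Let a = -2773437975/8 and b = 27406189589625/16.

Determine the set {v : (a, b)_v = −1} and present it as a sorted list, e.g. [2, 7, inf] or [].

[5, 11]

Mod squares: a ≡ -462, b ≡ 385. Check v ∈ {∞, 2, 3, 5, 7, 11}.
v=7: a=7^3·(≡1), b=7^5·(≡3) mod 7; (1|7)=+1, (3|7)=-1; (−1)^{3·5·3}·(+1)^5·(-1)^3 = +1.
v=11: a=11^3·(≡2), b=11^5·(≡10) mod 11; (2|11)=-1, (10|11)=-1; (−1)^{3·5·5}·(-1)^5·(-1)^3 = -1.
v=5: a=5^2·(≡2), b=5^3·(≡2) mod 5; (2|5)=-1, (2|5)=-1; (−1)^{2·3·2}·(-1)^3·(-1)^2 = -1.
v=∞: -462 < 0 and 385 > 0  ⇒  (a,b)_∞ = +1.
v=3: a=3^5·(≡2), b=3^4·(≡1) mod 3; (2|3)=-1, (1|3)=+1; (−1)^{5·4·1}·(-1)^4·(+1)^5 = +1.
v=2: v_2(a)=-3, v_2(b)=-4; units ≡ 1, 1 (mod 8); ε·ε+αω+βω = 0·0+-3·0+-4·0 ≡ 0  ⇒  (a,b)_2 = +1.
|Ram(-462, 385)| = 2, even; anisotropic at {5, 11}.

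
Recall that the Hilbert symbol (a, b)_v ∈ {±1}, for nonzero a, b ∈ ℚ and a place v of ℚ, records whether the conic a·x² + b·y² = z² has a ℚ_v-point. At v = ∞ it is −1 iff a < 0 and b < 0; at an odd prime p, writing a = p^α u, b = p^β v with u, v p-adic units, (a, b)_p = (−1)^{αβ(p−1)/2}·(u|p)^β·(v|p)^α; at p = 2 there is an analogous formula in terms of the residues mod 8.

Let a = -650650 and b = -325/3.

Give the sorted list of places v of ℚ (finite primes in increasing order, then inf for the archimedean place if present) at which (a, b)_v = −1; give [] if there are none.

[3, 7, 13, inf]

(a, b) ≡ (-154, -39) mod (ℚ^×)²; places V = {2, 3, 5, 7, 11, 13, ∞}.
(a,b)_2: α=1, β=0; u≡3, v≡1 (mod 8); ε(u)ε(v)=1·0, αω(v)=1·0, βω(u)=0·1; sum ≡ 0  ⇒  +1.
(a,b)_13: α=2, u≡11; β=1, v≡9 (mod 13); (11|13)=-1, (9|13)=+1; sign (−1)^0·-1^1·+1^2 = -1.
(a,b)_5: α=2, u≡4; β=2, v≡4 (mod 5); (4|5)=+1, (4|5)=+1; sign (−1)^0·+1^2·+1^2 = +1.
(a,b)_∞: sgn(-154)=−, sgn(-39)=−, so -1.
(a,b)_3: α=0, u≡2; β=-1, v≡2 (mod 3); (2|3)=-1, (2|3)=-1; sign (−1)^0·-1^-1·-1^0 = -1.
(a,b)_7: α=1, u≡3; β=0, v≡6 (mod 7); (3|7)=-1, (6|7)=-1; sign (−1)^0·-1^0·-1^1 = -1.
(a,b)_11: α=1, u≡8; β=0, v≡9 (mod 11); (8|11)=-1, (9|11)=+1; sign (−1)^0·-1^0·+1^1 = +1.
(-154, -39 / ℚ) ramifies at {3, 7, 13, ∞}: a division algebra.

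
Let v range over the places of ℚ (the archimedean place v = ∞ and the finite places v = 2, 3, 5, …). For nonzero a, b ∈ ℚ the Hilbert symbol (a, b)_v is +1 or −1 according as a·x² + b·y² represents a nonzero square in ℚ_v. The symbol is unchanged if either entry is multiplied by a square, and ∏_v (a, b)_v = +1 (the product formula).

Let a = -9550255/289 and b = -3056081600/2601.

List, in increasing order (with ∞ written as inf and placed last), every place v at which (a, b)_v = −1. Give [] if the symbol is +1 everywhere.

[11, 13, 37, inf]

Mod squares: a ≡ -26455, b ≡ -5291. Check v ∈ {∞, 2, 3, 5, 11, 13, 17, 19, 37}.
v=∞: -26455 < 0 and -5291 < 0  ⇒  (a,b)_∞ = -1.
v=2: v_2(a)=0, v_2(b)=6; units ≡ 1, 5 (mod 8); ε·ε+αω+βω = 0·0+0·1+6·0 ≡ 0  ⇒  (a,b)_2 = +1.
v=3: a=3^0·(≡2), b=3^-2·(≡1) mod 3; (2|3)=-1, (1|3)=+1; (−1)^{0·-2·1}·(-1)^-2·(+1)^0 = +1.
v=5: a=5^1·(≡1), b=5^2·(≡1) mod 5; (1|5)=+1, (1|5)=+1; (−1)^{1·2·2}·(+1)^2·(+1)^1 = +1.
v=11: a=11^1·(≡1), b=11^1·(≡5) mod 11; (1|11)=+1, (5|11)=+1; (−1)^{1·1·5}·(+1)^1·(+1)^1 = -1.
v=17: a=17^-2·(≡5), b=17^-2·(≡4) mod 17; (5|17)=-1, (4|17)=+1; (−1)^{-2·-2·8}·(-1)^-2·(+1)^-2 = +1.
v=37: a=37^1·(≡11), b=37^1·(≡17) mod 37; (11|37)=+1, (17|37)=-1; (−1)^{1·1·18}·(+1)^1·(-1)^1 = -1.
v=19: a=19^2·(≡3), b=19^2·(≡18) mod 19; (3|19)=-1, (18|19)=-1; (−1)^{2·2·9}·(-1)^2·(-1)^2 = +1.
v=13: a=13^1·(≡7), b=13^1·(≡12) mod 13; (7|13)=-1, (12|13)=+1; (−1)^{1·1·6}·(-1)^1·(+1)^1 = -1.
(-26455, -5291 / ℚ) ramifies at {11, 13, 37, ∞}: a division algebra.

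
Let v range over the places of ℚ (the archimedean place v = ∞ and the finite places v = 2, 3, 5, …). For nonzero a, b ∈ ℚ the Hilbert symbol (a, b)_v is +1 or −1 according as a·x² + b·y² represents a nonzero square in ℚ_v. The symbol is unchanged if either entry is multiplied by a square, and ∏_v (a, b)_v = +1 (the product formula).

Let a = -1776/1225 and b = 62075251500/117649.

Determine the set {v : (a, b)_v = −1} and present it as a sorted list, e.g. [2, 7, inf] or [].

[3, 19, 37, 43]

Mod squares: a ≡ -111, b ≡ 453435. Check v ∈ {∞, 2, 3, 5, 7, 19, 37, 43}.
v=2: v_2(a)=4, v_2(b)=2; units ≡ 1, 3 (mod 8); ε·ε+αω+βω = 0·1+4·1+2·0 ≡ 0  ⇒  (a,b)_2 = +1.
v=5: a=5^-2·(≡1), b=5^3·(≡3) mod 5; (1|5)=+1, (3|5)=-1; (−1)^{-2·3·2}·(+1)^3·(-1)^-2 = +1.
v=37: a=37^1·(≡25), b=37^3·(≡8) mod 37; (25|37)=+1, (8|37)=-1; (−1)^{1·3·18}·(+1)^3·(-1)^1 = -1.
v=3: a=3^1·(≡2), b=3^1·(≡2) mod 3; (2|3)=-1, (2|3)=-1; (−1)^{1·1·1}·(-1)^1·(-1)^1 = -1.
v=43: a=43^0·(≡26), b=43^1·(≡9) mod 43; (26|43)=-1, (9|43)=+1; (−1)^{0·1·21}·(-1)^1·(+1)^0 = -1.
v=7: a=7^-2·(≡4), b=7^-6·(≡3) mod 7; (4|7)=+1, (3|7)=-1; (−1)^{-2·-6·3}·(+1)^-6·(-1)^-2 = +1.
v=∞: -111 < 0 and 453435 > 0  ⇒  (a,b)_∞ = +1.
v=19: a=19^0·(≡18), b=19^1·(≡5) mod 19; (18|19)=-1, (5|19)=+1; (−1)^{0·1·9}·(-1)^1·(+1)^0 = -1.
Ram(-111, 453435) = {3, 19, 37, 43}; no ℚ_3-point on the conic.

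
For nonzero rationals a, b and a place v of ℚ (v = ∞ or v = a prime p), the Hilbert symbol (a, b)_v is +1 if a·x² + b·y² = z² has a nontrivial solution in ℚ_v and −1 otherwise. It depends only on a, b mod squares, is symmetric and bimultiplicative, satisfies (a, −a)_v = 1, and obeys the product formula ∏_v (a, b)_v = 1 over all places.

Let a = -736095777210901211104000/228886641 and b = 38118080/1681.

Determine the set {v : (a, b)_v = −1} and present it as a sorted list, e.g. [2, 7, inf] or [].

(a, b) ≡ (-715, 12155) mod (ℚ^×)²; places V = {2, 3, 5, 7, 11, 13, 17, 37, 41, ∞}.
(a,b)_∞: sgn(-715)=−, sgn(12155)=+, so +1.
(a,b)_13: α=5, u≡12; β=1, v≡9 (mod 13); (12|13)=+1, (9|13)=+1; sign (−1)^0·+1^1·+1^5 = +1.
(a,b)_3: α=-4, u≡2; β=0, v≡2 (mod 3); (2|3)=-1, (2|3)=-1; sign (−1)^0·-1^0·-1^-4 = +1.
(a,b)_7: α=6, u≡6; β=2, v≡3 (mod 7); (6|7)=-1, (3|7)=-1; sign (−1)^0·-1^2·-1^6 = +1.
(a,b)_17: α=2, u≡13; β=1, v≡13 (mod 17); (13|17)=+1, (13|17)=+1; sign (−1)^0·+1^1·+1^2 = +1.
(a,b)_41: α=-4, u≡36; β=-2, v≡11 (mod 41); (36|41)=+1, (11|41)=-1; sign (−1)^0·+1^-2·-1^-4 = +1.
(a,b)_37: α=2, u≡25; β=0, v≡24 (mod 37); (25|37)=+1, (24|37)=-1; sign (−1)^0·+1^0·-1^2 = +1.
(a,b)_2: α=8, β=6; u≡5, v≡3 (mod 8); ε(u)ε(v)=0·1, αω(v)=8·1, βω(u)=6·1; sum ≡ 0  ⇒  +1.
(a,b)_11: α=3, u≡1; β=1, v≡3 (mod 11); (1|11)=+1, (3|11)=+1; sign (−1)^1·+1^1·+1^3 = -1.
(a,b)_5: α=3, u≡3; β=1, v≡1 (mod 5); (3|5)=-1, (1|5)=+1; sign (−1)^0·-1^1·+1^3 = -1.
(-715, 12155 / ℚ) ramifies at {5, 11}: a division algebra.

[5, 11]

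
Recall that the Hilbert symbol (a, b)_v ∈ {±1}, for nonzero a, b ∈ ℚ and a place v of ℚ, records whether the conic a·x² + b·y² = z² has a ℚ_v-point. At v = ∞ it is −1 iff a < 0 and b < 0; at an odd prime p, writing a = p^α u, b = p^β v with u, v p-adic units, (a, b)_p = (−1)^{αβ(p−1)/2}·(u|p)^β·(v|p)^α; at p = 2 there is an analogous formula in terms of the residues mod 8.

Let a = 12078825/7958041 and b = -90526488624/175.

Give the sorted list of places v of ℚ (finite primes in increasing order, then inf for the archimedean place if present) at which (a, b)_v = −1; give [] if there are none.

[7, 23]

(a, b) ≡ (33, -154077) mod (ℚ^×)²; places V = {2, 3, 5, 7, 11, 13, 23, 29, 31, ∞}.
(a,b)_31: α=-2, u≡4; β=0, v≡21 (mod 31); (4|31)=+1, (21|31)=-1; sign (−1)^0·+1^0·-1^-2 = +1.
(a,b)_3: α=1, u≡2; β=3, v≡1 (mod 3); (2|3)=-1, (1|3)=+1; sign (−1)^1·-1^3·+1^1 = +1.
(a,b)_2: α=0, β=4; u≡1, v≡3 (mod 8); ε(u)ε(v)=0·1, αω(v)=0·1, βω(u)=4·0; sum ≡ 0  ⇒  +1.
(a,b)_13: α=-2, u≡6; β=4, v≡4 (mod 13); (6|13)=-1, (4|13)=+1; sign (−1)^0·-1^4·+1^-2 = +1.
(a,b)_23: α=0, u≡17; β=1, v≡7 (mod 23); (17|23)=-1, (7|23)=-1; sign (−1)^0·-1^1·-1^0 = -1.
(a,b)_11: α=5, u≡3; β=1, v≡6 (mod 11); (3|11)=+1, (6|11)=-1; sign (−1)^1·+1^1·-1^5 = +1.
(a,b)_∞: sgn(33)=+, sgn(-154077)=−, so +1.
(a,b)_5: α=2, u≡3; β=-2, v≡3 (mod 5); (3|5)=-1, (3|5)=-1; sign (−1)^0·-1^-2·-1^2 = +1.
(a,b)_7: α=-2, u≡5; β=-1, v≡4 (mod 7); (5|7)=-1, (4|7)=+1; sign (−1)^0·-1^-1·+1^-2 = -1.
(a,b)_29: α=0, u≡1; β=1, v≡9 (mod 29); (1|29)=+1, (9|29)=+1; sign (−1)^0·+1^1·+1^0 = +1.
|Ram(33, -154077)| = 2, even; anisotropic at {7, 23}.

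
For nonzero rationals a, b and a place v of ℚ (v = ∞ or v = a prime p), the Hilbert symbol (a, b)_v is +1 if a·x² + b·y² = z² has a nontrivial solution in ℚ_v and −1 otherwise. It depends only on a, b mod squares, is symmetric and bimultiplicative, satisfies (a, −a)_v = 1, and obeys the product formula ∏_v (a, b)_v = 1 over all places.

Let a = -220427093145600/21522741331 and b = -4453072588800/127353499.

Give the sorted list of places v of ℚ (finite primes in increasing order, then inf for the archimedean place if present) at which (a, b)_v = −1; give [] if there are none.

Mod squares: a ≡ -986986, b ≡ -44863. Check v ∈ {∞, 2, 3, 5, 7, 11, 13, 17, 29}.
v=11: a=11^3·(≡9), b=11^2·(≡8) mod 11; (9|11)=+1, (8|11)=-1; (−1)^{3·2·5}·(+1)^2·(-1)^3 = -1.
v=3: a=3^8·(≡2), b=3^6·(≡2) mod 3; (2|3)=-1, (2|3)=-1; (−1)^{8·6·1}·(-1)^6·(-1)^8 = +1.
v=17: a=17^1·(≡14), b=17^1·(≡15) mod 17; (14|17)=-1, (15|17)=+1; (−1)^{1·1·8}·(-1)^1·(+1)^1 = -1.
v=5: a=5^2·(≡1), b=5^2·(≡2) mod 5; (1|5)=+1, (2|5)=-1; (−1)^{2·2·2}·(+1)^2·(-1)^2 = +1.
v=2: v_2(a)=11, v_2(b)=12; units ≡ 3, 1 (mod 8); ε·ε+αω+βω = 1·0+11·0+12·1 ≡ 0  ⇒  (a,b)_2 = +1.
v=13: a=13^-7·(≡2), b=13^-5·(≡7) mod 13; (2|13)=-1, (7|13)=-1; (−1)^{-7·-5·6}·(-1)^-5·(-1)^-7 = +1.
v=∞: -986986 < 0 and -44863 < 0  ⇒  (a,b)_∞ = -1.
v=7: a=7^-3·(≡5), b=7^-3·(≡3) mod 7; (5|7)=-1, (3|7)=-1; (−1)^{-3·-3·3}·(-1)^-3·(-1)^-3 = -1.
v=29: a=29^1·(≡27), b=29^1·(≡21) mod 29; (27|29)=-1, (21|29)=-1; (−1)^{1·1·14}·(-1)^1·(-1)^1 = +1.
(-986986, -44863 / ℚ) ramifies at {7, 11, 17, ∞}: a division algebra.

[7, 11, 17, inf]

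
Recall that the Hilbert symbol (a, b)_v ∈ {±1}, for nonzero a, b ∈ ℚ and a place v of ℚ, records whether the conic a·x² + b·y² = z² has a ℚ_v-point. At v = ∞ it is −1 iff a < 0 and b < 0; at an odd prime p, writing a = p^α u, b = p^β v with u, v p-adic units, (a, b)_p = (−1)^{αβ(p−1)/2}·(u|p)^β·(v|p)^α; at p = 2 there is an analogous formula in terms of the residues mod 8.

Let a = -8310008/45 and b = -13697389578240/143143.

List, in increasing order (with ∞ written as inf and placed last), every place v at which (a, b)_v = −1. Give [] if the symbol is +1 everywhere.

Mod squares: a ≡ -211990, b ≡ -1155981470. Check v ∈ {∞, 2, 3, 5, 7, 11, 13, 17, 19, 29, 41, 43}.
v=17: a=17^1·(≡1), b=17^1·(≡9) mod 17; (1|17)=+1, (9|17)=+1; (−1)^{1·1·8}·(+1)^1·(+1)^1 = +1.
v=29: a=29^1·(≡27), b=29^1·(≡26) mod 29; (27|29)=-1, (26|29)=-1; (−1)^{1·1·14}·(-1)^1·(-1)^1 = +1.
v=3: a=3^-2·(≡2), b=3^4·(≡1) mod 3; (2|3)=-1, (1|3)=+1; (−1)^{-2·4·1}·(-1)^4·(+1)^-2 = +1.
v=11: a=11^0·(≡8), b=11^-2·(≡1) mod 11; (8|11)=-1, (1|11)=+1; (−1)^{0·-2·5}·(-1)^-2·(+1)^0 = +1.
v=5: a=5^-1·(≡3), b=5^1·(≡4) mod 5; (3|5)=-1, (4|5)=+1; (−1)^{-1·1·2}·(-1)^1·(+1)^-1 = -1.
v=41: a=41^0·(≡9), b=41^1·(≡23) mod 41; (9|41)=+1, (23|41)=+1; (−1)^{0·1·20}·(+1)^1·(+1)^0 = +1.
v=13: a=13^0·(≡10), b=13^-2·(≡11) mod 13; (10|13)=+1, (11|13)=-1; (−1)^{0·-2·6}·(+1)^-2·(-1)^0 = +1.
v=∞: -211990 < 0 and -1155981470 < 0  ⇒  (a,b)_∞ = -1.
v=43: a=43^1·(≡36), b=43^1·(≡24) mod 43; (36|43)=+1, (24|43)=+1; (−1)^{1·1·21}·(+1)^1·(+1)^1 = -1.
v=2: v_2(a)=3, v_2(b)=11; units ≡ 5, 1 (mod 8); ε·ε+αω+βω = 0·0+3·0+11·1 ≡ 1  ⇒  (a,b)_2 = -1.
v=7: a=7^2·(≡6), b=7^-1·(≡5) mod 7; (6|7)=-1, (5|7)=-1; (−1)^{2·-1·3}·(-1)^-1·(-1)^2 = -1.
v=19: a=19^0·(≡14), b=19^1·(≡6) mod 19; (14|19)=-1, (6|19)=+1; (−1)^{0·1·9}·(-1)^1·(+1)^0 = -1.
(-211990, -1155981470 / ℚ) ramifies at {2, 5, 7, 19, 43, ∞}: a division algebra.

[2, 5, 7, 19, 43, inf]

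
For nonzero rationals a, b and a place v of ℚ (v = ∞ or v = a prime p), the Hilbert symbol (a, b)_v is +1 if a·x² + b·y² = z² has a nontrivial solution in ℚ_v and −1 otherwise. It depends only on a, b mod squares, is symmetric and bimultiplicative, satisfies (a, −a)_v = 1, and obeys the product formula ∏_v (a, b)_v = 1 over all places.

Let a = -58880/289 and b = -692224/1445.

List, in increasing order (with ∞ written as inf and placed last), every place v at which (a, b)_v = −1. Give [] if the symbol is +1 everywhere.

[2, inf]

(a, b) ≡ (-230, -5) mod (ℚ^×)²; places V = {2, 5, 13, 17, 23, ∞}.
(a,b)_2: α=9, β=12; u≡5, v≡3 (mod 8); ε(u)ε(v)=0·1, αω(v)=9·1, βω(u)=12·1; sum ≡ 1  ⇒  -1.
(a,b)_23: α=1, u≡3; β=0, v≡4 (mod 23); (3|23)=+1, (4|23)=+1; sign (−1)^0·+1^0·+1^1 = +1.
(a,b)_17: α=-2, u≡8; β=-2, v≡10 (mod 17); (8|17)=+1, (10|17)=-1; sign (−1)^0·+1^-2·-1^-2 = +1.
(a,b)_13: α=0, u≡12; β=2, v≡6 (mod 13); (12|13)=+1, (6|13)=-1; sign (−1)^0·+1^2·-1^0 = +1.
(a,b)_∞: sgn(-230)=−, sgn(-5)=−, so -1.
(a,b)_5: α=1, u≡1; β=-1, v≡4 (mod 5); (1|5)=+1, (4|5)=+1; sign (−1)^0·+1^-1·+1^1 = +1.
|Ram(-230, -5)| = 2, even; anisotropic at {2, ∞}.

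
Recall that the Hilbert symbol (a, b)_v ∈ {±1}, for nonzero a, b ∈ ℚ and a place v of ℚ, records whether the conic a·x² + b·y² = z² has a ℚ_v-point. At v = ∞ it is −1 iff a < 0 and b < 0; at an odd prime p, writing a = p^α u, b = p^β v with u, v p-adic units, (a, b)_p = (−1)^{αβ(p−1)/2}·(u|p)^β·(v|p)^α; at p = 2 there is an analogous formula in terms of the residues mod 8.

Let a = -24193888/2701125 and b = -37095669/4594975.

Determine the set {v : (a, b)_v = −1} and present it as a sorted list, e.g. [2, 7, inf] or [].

(a, b) ≡ (-8990, -899) mod (ℚ^×)²; places V = {2, 3, 5, 7, 11, 13, 29, 31, ∞}.
(a,b)_31: α=1, u≡4; β=-1, v≡10 (mod 31); (4|31)=+1, (10|31)=+1; sign (−1)^1·+1^-1·+1^1 = -1.
(a,b)_5: α=-3, u≡3; β=-2, v≡4 (mod 5); (3|5)=-1, (4|5)=+1; sign (−1)^0·-1^-2·+1^-3 = +1.
(a,b)_13: α=0, u≡2; β=2, v≡7 (mod 13); (2|13)=-1, (7|13)=-1; sign (−1)^0·-1^2·-1^0 = +1.
(a,b)_11: α=0, u≡2; β=-2, v≡9 (mod 11); (2|11)=-1, (9|11)=+1; sign (−1)^0·-1^-2·+1^0 = +1.
(a,b)_7: α=-4, u≡6; β=-2, v≡4 (mod 7); (6|7)=-1, (4|7)=+1; sign (−1)^0·-1^-2·+1^-4 = +1.
(a,b)_∞: sgn(-8990)=−, sgn(-899)=−, so -1.
(a,b)_3: α=-2, u≡1; β=2, v≡1 (mod 3); (1|3)=+1, (1|3)=+1; sign (−1)^0·+1^2·+1^-2 = +1.
(a,b)_2: α=5, β=0; u≡1, v≡5 (mod 8); ε(u)ε(v)=0·0, αω(v)=5·1, βω(u)=0·0; sum ≡ 1  ⇒  -1.
(a,b)_29: α=3, u≡24; β=3, v≡11 (mod 29); (24|29)=+1, (11|29)=-1; sign (−1)^0·+1^3·-1^3 = -1.
Ram(-8990, -899) = {2, 29, 31, ∞}; no ℚ_2-point on the conic.

[2, 29, 31, inf]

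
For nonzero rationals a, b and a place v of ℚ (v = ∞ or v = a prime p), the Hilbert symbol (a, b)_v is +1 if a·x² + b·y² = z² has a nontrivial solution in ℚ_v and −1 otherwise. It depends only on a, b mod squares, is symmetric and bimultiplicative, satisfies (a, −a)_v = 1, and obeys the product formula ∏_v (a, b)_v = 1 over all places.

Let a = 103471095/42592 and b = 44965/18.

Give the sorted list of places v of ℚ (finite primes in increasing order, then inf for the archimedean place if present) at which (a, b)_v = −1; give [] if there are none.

[3, 5]

Mod squares: a ≡ 5610, b ≡ 170. Check v ∈ {∞, 2, 3, 5, 7, 11, 13, 17, 23}.
v=23: a=23^0·(≡10), b=23^2·(≡6) mod 23; (10|23)=-1, (6|23)=+1; (−1)^{0·2·11}·(-1)^2·(+1)^0 = +1.
v=7: a=7^4·(≡6), b=7^0·(≡1) mod 7; (6|7)=-1, (1|7)=+1; (−1)^{4·0·3}·(-1)^0·(+1)^4 = +1.
v=2: v_2(a)=-5, v_2(b)=-1; units ≡ 5, 5 (mod 8); ε·ε+αω+βω = 0·0+-5·1+-1·1 ≡ 0  ⇒  (a,b)_2 = +1.
v=5: a=5^1·(≡2), b=5^1·(≡1) mod 5; (2|5)=-1, (1|5)=+1; (−1)^{1·1·2}·(-1)^1·(+1)^1 = -1.
v=17: a=17^1·(≡6), b=17^1·(≡10) mod 17; (6|17)=-1, (10|17)=-1; (−1)^{1·1·8}·(-1)^1·(-1)^1 = +1.
v=3: a=3^1·(≡1), b=3^-2·(≡2) mod 3; (1|3)=+1, (2|3)=-1; (−1)^{1·-2·1}·(+1)^-2·(-1)^1 = -1.
v=11: a=11^-3·(≡9), b=11^0·(≡9) mod 11; (9|11)=+1, (9|11)=+1; (−1)^{-3·0·5}·(+1)^0·(+1)^-3 = +1.
v=∞: 5610 > 0 and 170 > 0  ⇒  (a,b)_∞ = +1.
v=13: a=13^2·(≡5), b=13^0·(≡10) mod 13; (5|13)=-1, (10|13)=+1; (−1)^{2·0·6}·(-1)^0·(+1)^2 = +1.
|Ram(5610, 170)| = 2, even; anisotropic at {3, 5}.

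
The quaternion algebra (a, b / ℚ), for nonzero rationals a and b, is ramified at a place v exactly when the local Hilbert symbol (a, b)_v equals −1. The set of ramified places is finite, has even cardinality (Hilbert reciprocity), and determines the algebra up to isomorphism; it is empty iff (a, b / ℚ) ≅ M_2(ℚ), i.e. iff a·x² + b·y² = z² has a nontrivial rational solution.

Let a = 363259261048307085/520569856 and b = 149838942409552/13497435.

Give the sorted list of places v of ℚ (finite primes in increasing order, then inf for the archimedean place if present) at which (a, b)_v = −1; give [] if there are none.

Mod squares: a ≡ 11165, b ≡ 480095. Check v ∈ {∞, 2, 3, 5, 7, 11, 17, 23, 29, 31, 43, 53}.
v=17: a=17^6·(≡9), b=17^2·(≡1) mod 17; (9|17)=+1, (1|17)=+1; (−1)^{6·2·8}·(+1)^2·(+1)^6 = +1.
v=23: a=23^-2·(≡11), b=23^-2·(≡18) mod 23; (11|23)=-1, (18|23)=+1; (−1)^{-2·-2·11}·(-1)^-2·(+1)^-2 = +1.
v=31: a=31^-2·(≡14), b=31^0·(≡30) mod 31; (14|31)=+1, (30|31)=-1; (−1)^{-2·0·15}·(+1)^0·(-1)^-2 = +1.
v=11: a=11^1·(≡3), b=11^1·(≡2) mod 11; (3|11)=+1, (2|11)=-1; (−1)^{1·1·5}·(+1)^1·(-1)^1 = +1.
v=3: a=3^6·(≡2), b=3^-6·(≡2) mod 3; (2|3)=-1, (2|3)=-1; (−1)^{6·-6·1}·(-1)^-6·(-1)^6 = +1.
v=2: v_2(a)=-10, v_2(b)=4; units ≡ 5, 7 (mod 8); ε·ε+αω+βω = 0·1+-10·0+4·1 ≡ 0  ⇒  (a,b)_2 = +1.
v=53: a=53^0·(≡35), b=53^2·(≡2) mod 53; (35|53)=-1, (2|53)=-1; (−1)^{0·2·26}·(-1)^2·(-1)^0 = +1.
v=29: a=29^1·(≡17), b=29^3·(≡20) mod 29; (17|29)=-1, (20|29)=+1; (−1)^{1·3·14}·(-1)^3·(+1)^1 = -1.
v=7: a=7^1·(≡3), b=7^-1·(≡3) mod 7; (3|7)=-1, (3|7)=-1; (−1)^{1·-1·3}·(-1)^-1·(-1)^1 = -1.
v=43: a=43^2·(≡20), b=43^1·(≡37) mod 43; (20|43)=-1, (37|43)=-1; (−1)^{2·1·21}·(-1)^1·(-1)^2 = -1.
v=5: a=5^1·(≡2), b=5^-1·(≡1) mod 5; (2|5)=-1, (1|5)=+1; (−1)^{1·-1·2}·(-1)^-1·(+1)^1 = -1.
v=∞: 11165 > 0 and 480095 > 0  ⇒  (a,b)_∞ = +1.
|Ram(11165, 480095)| = 4, even; anisotropic at {5, 7, 29, 43}.

[5, 7, 29, 43]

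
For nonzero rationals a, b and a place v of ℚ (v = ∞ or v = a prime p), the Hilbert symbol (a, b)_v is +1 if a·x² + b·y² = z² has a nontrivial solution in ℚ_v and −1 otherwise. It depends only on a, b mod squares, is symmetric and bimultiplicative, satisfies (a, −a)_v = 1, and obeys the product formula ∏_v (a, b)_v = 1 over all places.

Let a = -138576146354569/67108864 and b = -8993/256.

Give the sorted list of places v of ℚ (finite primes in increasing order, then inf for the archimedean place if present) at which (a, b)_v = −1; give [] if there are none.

[2, inf]

(a, b) ≡ (-1, -17) mod (ℚ^×)²; places V = {2, 7, 11, 17, 23, ∞}.
(a,b)_17: α=4, u≡4; β=1, v≡15 (mod 17); (4|17)=+1, (15|17)=+1; sign (−1)^0·+1^1·+1^4 = +1.
(a,b)_∞: sgn(-1)=−, sgn(-17)=−, so -1.
(a,b)_11: α=2, u≡6; β=0, v≡9 (mod 11); (6|11)=-1, (9|11)=+1; sign (−1)^0·-1^0·+1^2 = +1.
(a,b)_23: α=4, u≡14; β=2, v≡2 (mod 23); (14|23)=-1, (2|23)=+1; sign (−1)^0·-1^2·+1^4 = +1.
(a,b)_7: α=2, u≡3; β=0, v≡4 (mod 7); (3|7)=-1, (4|7)=+1; sign (−1)^0·-1^0·+1^2 = +1.
(a,b)_2: α=-26, β=-8; u≡7, v≡7 (mod 8); ε(u)ε(v)=1·1, αω(v)=-26·0, βω(u)=-8·0; sum ≡ 1  ⇒  -1.
Ram(-1, -17) = {2, ∞}; no ℚ_2-point on the conic.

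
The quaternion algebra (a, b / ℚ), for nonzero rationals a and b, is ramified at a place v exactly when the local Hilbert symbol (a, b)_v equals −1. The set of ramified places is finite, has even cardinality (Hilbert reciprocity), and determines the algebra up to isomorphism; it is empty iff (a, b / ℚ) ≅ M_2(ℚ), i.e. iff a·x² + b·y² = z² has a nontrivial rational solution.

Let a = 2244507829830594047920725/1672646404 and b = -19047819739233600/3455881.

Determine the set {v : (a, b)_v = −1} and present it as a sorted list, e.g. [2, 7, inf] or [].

Mod squares: a ≡ 153381, b ≡ -12341. Check v ∈ {∞, 2, 3, 5, 7, 11, 13, 17, 23, 29, 41, 43}.
v=41: a=41^1·(≡8), b=41^1·(≡24) mod 41; (8|41)=+1, (24|41)=-1; (−1)^{1·1·20}·(+1)^1·(-1)^1 = -1.
v=3: a=3^9·(≡1), b=3^4·(≡1) mod 3; (1|3)=+1, (1|3)=+1; (−1)^{9·4·1}·(+1)^4·(+1)^9 = +1.
v=11: a=11^-4·(≡7), b=11^-2·(≡3) mod 11; (7|11)=-1, (3|11)=+1; (−1)^{-4·-2·5}·(-1)^-2·(+1)^-4 = +1.
v=29: a=29^3·(≡10), b=29^2·(≡16) mod 29; (10|29)=-1, (16|29)=+1; (−1)^{3·2·14}·(-1)^2·(+1)^3 = +1.
v=17: a=17^4·(≡14), b=17^2·(≡13) mod 17; (14|17)=-1, (13|17)=+1; (−1)^{4·2·8}·(-1)^2·(+1)^4 = +1.
v=5: a=5^2·(≡1), b=5^2·(≡1) mod 5; (1|5)=+1, (1|5)=+1; (−1)^{2·2·2}·(+1)^2·(+1)^2 = +1.
v=23: a=23^2·(≡20), b=23^0·(≡17) mod 23; (20|23)=-1, (17|23)=-1; (−1)^{2·0·11}·(-1)^0·(-1)^2 = +1.
v=2: v_2(a)=-2, v_2(b)=6; units ≡ 5, 3 (mod 8); ε·ε+αω+βω = 0·1+-2·1+6·1 ≡ 0  ⇒  (a,b)_2 = +1.
v=13: a=13^-4·(≡8), b=13^-4·(≡9) mod 13; (8|13)=-1, (9|13)=+1; (−1)^{-4·-4·6}·(-1)^-4·(+1)^-4 = +1.
v=∞: 153381 > 0 and -12341 < 0  ⇒  (a,b)_∞ = +1.
v=7: a=7^4·(≡4), b=7^3·(≡2) mod 7; (4|7)=+1, (2|7)=+1; (−1)^{4·3·3}·(+1)^3·(+1)^4 = +1.
v=43: a=43^1·(≡1), b=43^1·(≡16) mod 43; (1|43)=+1, (16|43)=+1; (−1)^{1·1·21}·(+1)^1·(+1)^1 = -1.
Ram(153381, -12341) = {41, 43}; no ℚ_41-point on the conic.

[41, 43]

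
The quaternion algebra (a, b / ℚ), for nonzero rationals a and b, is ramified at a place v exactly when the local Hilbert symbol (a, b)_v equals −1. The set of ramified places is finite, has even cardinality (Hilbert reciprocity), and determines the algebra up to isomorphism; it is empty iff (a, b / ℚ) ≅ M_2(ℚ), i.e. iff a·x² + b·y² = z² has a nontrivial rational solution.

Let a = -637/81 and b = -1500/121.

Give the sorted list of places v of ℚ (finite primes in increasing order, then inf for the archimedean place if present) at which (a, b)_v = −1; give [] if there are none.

[3, 5, 13, inf]

Mod squares: a ≡ -13, b ≡ -15. Check v ∈ {∞, 2, 3, 5, 7, 11, 13}.
v=5: a=5^0·(≡3), b=5^3·(≡3) mod 5; (3|5)=-1, (3|5)=-1; (−1)^{0·3·2}·(-1)^3·(-1)^0 = -1.
v=3: a=3^-4·(≡2), b=3^1·(≡1) mod 3; (2|3)=-1, (1|3)=+1; (−1)^{-4·1·1}·(-1)^1·(+1)^-4 = -1.
v=∞: -13 < 0 and -15 < 0  ⇒  (a,b)_∞ = -1.
v=13: a=13^1·(≡1), b=13^0·(≡2) mod 13; (1|13)=+1, (2|13)=-1; (−1)^{1·0·6}·(+1)^0·(-1)^1 = -1.
v=11: a=11^0·(≡3), b=11^-2·(≡7) mod 11; (3|11)=+1, (7|11)=-1; (−1)^{0·-2·5}·(+1)^-2·(-1)^0 = +1.
v=2: v_2(a)=0, v_2(b)=2; units ≡ 3, 1 (mod 8); ε·ε+αω+βω = 1·0+0·0+2·1 ≡ 0  ⇒  (a,b)_2 = +1.
v=7: a=7^2·(≡2), b=7^0·(≡6) mod 7; (2|7)=+1, (6|7)=-1; (−1)^{2·0·3}·(+1)^0·(-1)^2 = +1.
(-13, -15 / ℚ) ramifies at {3, 5, 13, ∞}: a division algebra.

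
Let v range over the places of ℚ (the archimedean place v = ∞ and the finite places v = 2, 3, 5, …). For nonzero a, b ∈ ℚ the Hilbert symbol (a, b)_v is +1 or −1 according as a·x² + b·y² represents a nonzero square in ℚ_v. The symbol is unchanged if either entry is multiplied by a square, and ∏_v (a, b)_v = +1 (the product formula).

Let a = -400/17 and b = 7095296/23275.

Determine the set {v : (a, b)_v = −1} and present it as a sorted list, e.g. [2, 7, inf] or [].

[2, 17, 19, 41]

(a, b) ≡ (-17, 779) mod (ℚ^×)²; places V = {2, 5, 7, 13, 17, 19, 41, ∞}.
(a,b)_19: α=0, u≡10; β=-1, v≡14 (mod 19); (10|19)=-1, (14|19)=-1; sign (−1)^0·-1^-1·-1^0 = -1.
(a,b)_5: α=2, u≡2; β=-2, v≡1 (mod 5); (2|5)=-1, (1|5)=+1; sign (−1)^0·-1^-2·+1^2 = +1.
(a,b)_2: α=4, β=10; u≡7, v≡3 (mod 8); ε(u)ε(v)=1·1, αω(v)=4·1, βω(u)=10·0; sum ≡ 1  ⇒  -1.
(a,b)_17: α=-1, u≡8; β=0, v≡3 (mod 17); (8|17)=+1, (3|17)=-1; sign (−1)^0·+1^0·-1^-1 = -1.
(a,b)_∞: sgn(-17)=−, sgn(779)=+, so +1.
(a,b)_13: α=0, u≡4; β=2, v≡4 (mod 13); (4|13)=+1, (4|13)=+1; sign (−1)^0·+1^2·+1^0 = +1.
(a,b)_41: α=0, u≡3; β=1, v≡13 (mod 41); (3|41)=-1, (13|41)=-1; sign (−1)^0·-1^1·-1^0 = -1.
(a,b)_7: α=0, u≡2; β=-2, v≡2 (mod 7); (2|7)=+1, (2|7)=+1; sign (−1)^0·+1^-2·+1^0 = +1.
Ram(-17, 779) = {2, 17, 19, 41}; no ℚ_2-point on the conic.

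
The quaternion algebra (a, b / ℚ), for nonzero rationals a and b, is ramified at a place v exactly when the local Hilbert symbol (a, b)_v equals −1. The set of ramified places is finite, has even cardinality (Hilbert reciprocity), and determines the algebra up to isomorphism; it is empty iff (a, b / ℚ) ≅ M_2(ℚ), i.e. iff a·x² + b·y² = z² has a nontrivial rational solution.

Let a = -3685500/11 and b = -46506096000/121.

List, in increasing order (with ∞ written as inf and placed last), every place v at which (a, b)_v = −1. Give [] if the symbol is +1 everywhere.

[2, 3, 5, 11, 13, inf]

Mod squares: a ≡ -5005, b ≡ -390. Check v ∈ {∞, 2, 3, 5, 7, 11, 13}.
v=11: a=11^-1·(≡6), b=11^-2·(≡10) mod 11; (6|11)=-1, (10|11)=-1; (−1)^{-1·-2·5}·(-1)^-2·(-1)^-1 = -1.
v=∞: -5005 < 0 and -390 < 0  ⇒  (a,b)_∞ = -1.
v=3: a=3^4·(≡2), b=3^3·(≡2) mod 3; (2|3)=-1, (2|3)=-1; (−1)^{4·3·1}·(-1)^3·(-1)^4 = -1.
v=13: a=13^1·(≡11), b=13^3·(≡1) mod 13; (11|13)=-1, (1|13)=+1; (−1)^{1·3·6}·(-1)^3·(+1)^1 = -1.
v=5: a=5^3·(≡1), b=5^3·(≡2) mod 5; (1|5)=+1, (2|5)=-1; (−1)^{3·3·2}·(+1)^3·(-1)^3 = -1.
v=7: a=7^1·(≡3), b=7^2·(≡1) mod 7; (3|7)=-1, (1|7)=+1; (−1)^{1·2·3}·(-1)^2·(+1)^1 = +1.
v=2: v_2(a)=2, v_2(b)=7; units ≡ 3, 5 (mod 8); ε·ε+αω+βω = 1·0+2·1+7·1 ≡ 1  ⇒  (a,b)_2 = -1.
(-5005, -390 / ℚ) ramifies at {2, 3, 5, 11, 13, ∞}: a division algebra.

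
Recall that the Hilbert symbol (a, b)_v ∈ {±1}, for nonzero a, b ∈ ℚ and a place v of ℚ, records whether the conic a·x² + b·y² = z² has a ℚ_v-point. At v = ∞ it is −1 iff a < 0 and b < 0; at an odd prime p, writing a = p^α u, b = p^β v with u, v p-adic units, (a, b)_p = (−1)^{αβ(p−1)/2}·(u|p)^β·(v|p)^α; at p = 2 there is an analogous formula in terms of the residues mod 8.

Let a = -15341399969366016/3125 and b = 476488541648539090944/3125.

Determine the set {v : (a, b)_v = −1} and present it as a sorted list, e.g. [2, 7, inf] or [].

[13, 17]

(a, b) ≡ (-2730, 192270) mod (ℚ^×)²; places V = {2, 3, 5, 7, 13, 17, 29, ∞}.
(a,b)_3: α=3, u≡2; β=5, v≡1 (mod 3); (2|3)=-1, (1|3)=+1; sign (−1)^1·-1^5·+1^3 = +1.
(a,b)_2: α=19, β=19; u≡3, v≡7 (mod 8); ε(u)ε(v)=1·1, αω(v)=19·0, βω(u)=19·1; sum ≡ 0  ⇒  +1.
(a,b)_29: α=2, u≡6; β=3, v≡12 (mod 29); (6|29)=+1, (12|29)=-1; sign (−1)^0·+1^3·-1^2 = +1.
(a,b)_13: α=1, u≡2; β=1, v≡9 (mod 13); (2|13)=-1, (9|13)=+1; sign (−1)^0·-1^1·+1^1 = -1.
(a,b)_5: α=-5, u≡4; β=-5, v≡4 (mod 5); (4|5)=+1, (4|5)=+1; sign (−1)^0·+1^-5·+1^-5 = +1.
(a,b)_17: α=2, u≡7; β=3, v≡12 (mod 17); (7|17)=-1, (12|17)=-1; sign (−1)^0·-1^3·-1^2 = -1.
(a,b)_∞: sgn(-2730)=−, sgn(192270)=+, so +1.
(a,b)_7: α=3, u≡1; β=4, v≡1 (mod 7); (1|7)=+1, (1|7)=+1; sign (−1)^0·+1^4·+1^3 = +1.
(-2730, 192270 / ℚ) ramifies at {13, 17}: a division algebra.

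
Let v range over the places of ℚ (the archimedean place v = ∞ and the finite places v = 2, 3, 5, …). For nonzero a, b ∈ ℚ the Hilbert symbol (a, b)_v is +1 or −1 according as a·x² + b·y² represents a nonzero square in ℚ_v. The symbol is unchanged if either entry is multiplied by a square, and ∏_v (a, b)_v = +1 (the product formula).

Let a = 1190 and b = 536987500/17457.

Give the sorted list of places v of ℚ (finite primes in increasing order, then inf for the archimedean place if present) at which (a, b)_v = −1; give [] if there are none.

Mod squares: a ≡ 1190, b ≡ 19635. Check v ∈ {∞, 2, 3, 5, 7, 11, 17, 19, 23}.
v=11: a=11^0·(≡2), b=11^-1·(≡9) mod 11; (2|11)=-1, (9|11)=+1; (−1)^{0·-1·5}·(-1)^-1·(+1)^0 = -1.
v=3: a=3^0·(≡2), b=3^-1·(≡2) mod 3; (2|3)=-1, (2|3)=-1; (−1)^{0·-1·1}·(-1)^-1·(-1)^0 = -1.
v=23: a=23^0·(≡17), b=23^-2·(≡6) mod 23; (17|23)=-1, (6|23)=+1; (−1)^{0·-2·11}·(-1)^-2·(+1)^0 = +1.
v=19: a=19^0·(≡12), b=19^2·(≡12) mod 19; (12|19)=-1, (12|19)=-1; (−1)^{0·2·9}·(-1)^2·(-1)^0 = +1.
v=∞: 1190 > 0 and 19635 > 0  ⇒  (a,b)_∞ = +1.
v=2: v_2(a)=1, v_2(b)=2; units ≡ 3, 3 (mod 8); ε·ε+αω+βω = 1·1+1·1+2·1 ≡ 0  ⇒  (a,b)_2 = +1.
v=17: a=17^1·(≡2), b=17^1·(≡15) mod 17; (2|17)=+1, (15|17)=+1; (−1)^{1·1·8}·(+1)^1·(+1)^1 = +1.
v=7: a=7^1·(≡2), b=7^1·(≡3) mod 7; (2|7)=+1, (3|7)=-1; (−1)^{1·1·3}·(+1)^1·(-1)^1 = +1.
v=5: a=5^1·(≡3), b=5^5·(≡3) mod 5; (3|5)=-1, (3|5)=-1; (−1)^{1·5·2}·(-1)^5·(-1)^1 = +1.
Ram(1190, 19635) = {3, 11}; no ℚ_3-point on the conic.

[3, 11]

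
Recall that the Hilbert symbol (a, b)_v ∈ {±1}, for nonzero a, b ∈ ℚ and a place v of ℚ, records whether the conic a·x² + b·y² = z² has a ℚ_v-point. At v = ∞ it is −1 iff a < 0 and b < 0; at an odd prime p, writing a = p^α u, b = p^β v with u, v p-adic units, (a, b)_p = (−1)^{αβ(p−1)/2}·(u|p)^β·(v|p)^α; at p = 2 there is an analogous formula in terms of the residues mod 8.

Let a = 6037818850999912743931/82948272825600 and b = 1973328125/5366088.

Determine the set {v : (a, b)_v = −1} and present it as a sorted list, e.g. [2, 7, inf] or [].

[7, 19]

Mod squares: a ≡ 399, b ≡ 874. Check v ∈ {∞, 2, 3, 5, 7, 13, 17, 19, 23}.
v=3: a=3^-3·(≡1), b=3^-4·(≡1) mod 3; (1|3)=+1, (1|3)=+1; (−1)^{-3·-4·1}·(+1)^-4·(+1)^-3 = +1.
v=19: a=19^7·(≡15), b=19^1·(≡13) mod 19; (15|19)=-1, (13|19)=-1; (−1)^{7·1·9}·(-1)^1·(-1)^7 = -1.
v=5: a=5^-2·(≡4), b=5^6·(≡1) mod 5; (4|5)=+1, (1|5)=+1; (−1)^{-2·6·2}·(+1)^6·(+1)^-2 = +1.
v=2: v_2(a)=-8, v_2(b)=-3; units ≡ 7, 5 (mod 8); ε·ε+αω+βω = 1·0+-8·1+-3·0 ≡ 0  ⇒  (a,b)_2 = +1.
v=∞: 399 > 0 and 874 > 0  ⇒  (a,b)_∞ = +1.
v=13: a=13^-4·(≡12), b=13^-2·(≡9) mod 13; (12|13)=+1, (9|13)=+1; (−1)^{-4·-2·6}·(+1)^-2·(+1)^-4 = +1.
v=7: a=7^-5·(≡2), b=7^-2·(≡5) mod 7; (2|7)=+1, (5|7)=-1; (−1)^{-5·-2·3}·(+1)^-2·(-1)^-5 = -1.
v=23: a=23^4·(≡6), b=23^1·(≡11) mod 23; (6|23)=+1, (11|23)=-1; (−1)^{4·1·11}·(+1)^1·(-1)^4 = +1.
v=17: a=17^6·(≡8), b=17^2·(≡6) mod 17; (8|17)=+1, (6|17)=-1; (−1)^{6·2·8}·(+1)^2·(-1)^6 = +1.
|Ram(399, 874)| = 2, even; anisotropic at {7, 19}.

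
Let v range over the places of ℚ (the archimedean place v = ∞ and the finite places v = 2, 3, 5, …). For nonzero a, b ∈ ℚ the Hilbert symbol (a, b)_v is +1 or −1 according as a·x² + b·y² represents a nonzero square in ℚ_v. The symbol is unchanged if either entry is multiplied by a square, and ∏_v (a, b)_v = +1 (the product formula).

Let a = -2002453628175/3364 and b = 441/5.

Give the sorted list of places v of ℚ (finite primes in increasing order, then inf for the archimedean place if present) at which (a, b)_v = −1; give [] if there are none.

[5, 13]

(a, b) ≡ (-143, 5) mod (ℚ^×)²; places V = {2, 3, 5, 7, 11, 13, 23, 29, ∞}.
(a,b)_∞: sgn(-143)=−, sgn(5)=+, so +1.
(a,b)_3: α=2, u≡1; β=2, v≡2 (mod 3); (1|3)=+1, (2|3)=-1; sign (−1)^0·+1^2·-1^2 = +1.
(a,b)_13: α=1, u≡11; β=0, v≡5 (mod 13); (11|13)=-1, (5|13)=-1; sign (−1)^0·-1^0·-1^1 = -1.
(a,b)_11: α=1, u≡9; β=0, v≡9 (mod 11); (9|11)=+1, (9|11)=+1; sign (−1)^0·+1^0·+1^1 = +1.
(a,b)_5: α=2, u≡2; β=-1, v≡1 (mod 5); (2|5)=-1, (1|5)=+1; sign (−1)^0·-1^-1·+1^2 = -1.
(a,b)_29: α=-2, u≡11; β=0, v≡7 (mod 29); (11|29)=-1, (7|29)=+1; sign (−1)^0·-1^0·+1^-2 = +1.
(a,b)_23: α=2, u≡9; β=0, v≡10 (mod 23); (9|23)=+1, (10|23)=-1; sign (−1)^0·+1^0·-1^2 = +1.
(a,b)_7: α=6, u≡4; β=2, v≡6 (mod 7); (4|7)=+1, (6|7)=-1; sign (−1)^0·+1^2·-1^6 = +1.
(a,b)_2: α=-2, β=0; u≡1, v≡5 (mod 8); ε(u)ε(v)=0·0, αω(v)=-2·1, βω(u)=0·0; sum ≡ 0  ⇒  +1.
|Ram(-143, 5)| = 2, even; anisotropic at {5, 13}.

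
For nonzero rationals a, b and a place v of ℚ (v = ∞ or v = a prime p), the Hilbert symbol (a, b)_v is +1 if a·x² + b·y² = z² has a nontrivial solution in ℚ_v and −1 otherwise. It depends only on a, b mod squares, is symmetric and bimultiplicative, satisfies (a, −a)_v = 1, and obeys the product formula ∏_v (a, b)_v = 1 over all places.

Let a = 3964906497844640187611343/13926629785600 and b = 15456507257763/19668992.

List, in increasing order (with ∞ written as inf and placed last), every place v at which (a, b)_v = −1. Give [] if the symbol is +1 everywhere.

(a, b) ≡ (143, 6) mod (ℚ^×)²; places V = {2, 3, 5, 7, 11, 13, 17, 19, 37, ∞}.
(a,b)_3: α=8, u≡2; β=3, v≡2 (mod 3); (2|3)=-1, (2|3)=-1; sign (−1)^0·-1^3·-1^8 = -1.
(a,b)_13: α=7, u≡8; β=4, v≡5 (mod 13); (8|13)=-1, (5|13)=-1; sign (−1)^0·-1^4·-1^7 = -1.
(a,b)_37: α=2, u≡13; β=2, v≡24 (mod 37); (13|37)=-1, (24|37)=-1; sign (−1)^0·-1^2·-1^2 = +1.
(a,b)_5: α=-2, u≡2; β=0, v≡4 (mod 5); (2|5)=-1, (4|5)=+1; sign (−1)^0·-1^0·+1^-2 = +1.
(a,b)_∞: sgn(143)=+, sgn(6)=+, so +1.
(a,b)_11: α=7, u≡6; β=4, v≡2 (mod 11); (6|11)=-1, (2|11)=-1; sign (−1)^0·-1^4·-1^7 = -1.
(a,b)_7: α=-6, u≡3; β=-4, v≡6 (mod 7); (3|7)=-1, (6|7)=-1; sign (−1)^0·-1^-4·-1^-6 = +1.
(a,b)_17: α=-2, u≡10; β=0, v≡6 (mod 17); (10|17)=-1, (6|17)=-1; sign (−1)^0·-1^0·-1^-2 = +1.
(a,b)_2: α=-14, β=-13; u≡7, v≡3 (mod 8); ε(u)ε(v)=1·1, αω(v)=-14·1, βω(u)=-13·0; sum ≡ 1  ⇒  -1.
(a,b)_19: α=2, u≡3; β=0, v≡5 (mod 19); (3|19)=-1, (5|19)=+1; sign (−1)^0·-1^0·+1^2 = +1.
(143, 6 / ℚ) ramifies at {2, 3, 11, 13}: a division algebra.

[2, 3, 11, 13]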